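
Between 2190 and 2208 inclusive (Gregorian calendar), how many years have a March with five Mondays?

March has 31 days; it has five Mondays when Monday falls among the first (month-length − 28) days — i.e. when March 1 is one of Monday/Sunday/Saturday.
March 1 by year: 2190:Mon✓ 2191:Tue 2192:Thu 2193:Fri 2194:Sat✓ 2195:Sun✓ 2196:Tue 2197:Wed 2198:Thu 2199:Fri 2200:Sat✓ 2201:Sun✓ 2202:Mon✓ 2203:Tue 2204:Thu 2205:Fri 2206:Sat✓ 2207:Sun✓ 2208:Tue
Years with five Mondays: 2190, 2194, 2195, 2200, 2201, 2202, 2206, 2207 → 8.

8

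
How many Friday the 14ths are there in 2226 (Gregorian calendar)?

Check the 14th of each month of 2226: Jan 14: Sat, Feb 14: Tue, Mar 14: Tue, Apr 14: Fri, May 14: Sun, Jun 14: Wed, Jul 14: Fri, Aug 14: Mon, Sep 14: Thu, Oct 14: Sat, Nov 14: Tue, Dec 14: Thu.
Friday occurs in April, July — 2 months.

2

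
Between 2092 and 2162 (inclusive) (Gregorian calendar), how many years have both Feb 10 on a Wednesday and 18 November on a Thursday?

Check each year's weekday for Feb 10 and 18 November:
  2092: Sun/Tue  2093: Tue/Wed  2094: Wed/Thu ✓  2095: Thu/Fri  2096: Fri/Sun  2097: Sun/Mon  2098: Mon/Tue  2099: Tue/Wed  2100: Wed/Thu ✓  2101: Thu/Fri  2102: Fri/Sat  2103: Sat/Sun  2104: Sun/Tue  2105: Tue/Wed  …(43 more)…  2149: Mon/Tue  2150: Tue/Wed  2151: Wed/Thu ✓  2152: Thu/Sat  2153: Sat/Sun  2154: Sun/Mon  2155: Mon/Tue  2156: Tue/Thu  2157: Thu/Fri  2158: Fri/Sat  2159: Sat/Sun  2160: Sun/Tue  2161: Tue/Wed  2162: Wed/Thu ✓
Both conditions hold in: 2094, 2100, 2106, 2117, 2123, 2134, 2145, 2151, 2162 — 9.

9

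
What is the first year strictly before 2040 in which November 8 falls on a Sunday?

2037

From one year to the next, a fixed date's weekday advances by 1, or by 2 when a Feb 29 lies between the two dates.
2040: November 8 is Thursday.
2039: Tuesday (−2)
2038: Monday (−1)
2037: Sunday (−1)
November 8 falls on a Sunday in 2037.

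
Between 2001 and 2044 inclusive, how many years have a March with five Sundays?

March has 31 days; it has five Sundays when Sunday falls among the first (month-length − 28) days — i.e. when March 1 is one of Sunday/Saturday/Friday.
March 1 by year: 2001:Thu 2002:Fri✓ 2003:Sat✓ 2004:Mon 2005:Tue 2006:Wed 2007:Thu 2008:Sat✓ 2009:Sun✓ 2010:Mon 2011:Tue 2012:Thu 2013:Fri✓ 2014:Sat✓ 2015:Sun✓ …(14 more)… 2030:Fri✓ 2031:Sat✓ 2032:Mon 2033:Tue 2034:Wed 2035:Thu 2036:Sat✓ 2037:Sun✓ 2038:Mon 2039:Tue 2040:Thu 2041:Fri✓ 2042:Sat✓ 2043:Sun✓ 2044:Tue
Years with five Sundays: 2002, 2003, 2008, 2009, 2013, 2014, 2015, 2019, 2020, 2024, 2025, 2026, 2030, 2031, 2036, 2037, 2041, 2042, 2043 → 19.

19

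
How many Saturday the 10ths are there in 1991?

1

Check the 10th of each month of 1991: Jan 10: Thu, Feb 10: Sun, Mar 10: Sun, Apr 10: Wed, May 10: Fri, Jun 10: Mon, Jul 10: Wed, Aug 10: Sat, Sep 10: Tue, Oct 10: Thu, Nov 10: Sun, Dec 10: Tue.
Saturday occurs in August — 1 month.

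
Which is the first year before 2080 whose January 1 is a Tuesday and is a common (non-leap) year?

2075

Jan 1 advances by 2 weekdays after a leap year and by 1 after a common year.
2080: Jan 1 is Monday (leap).
2079: Sunday
2078: Saturday
2077: Friday
2076: Wednesday (leap)
2075: Tuesday
2075 begins on a Tuesday and is a common year.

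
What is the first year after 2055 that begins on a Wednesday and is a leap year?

2076

Jan 1 advances by 2 weekdays after a leap year and by 1 after a common year.
2055: Jan 1 is Friday.
2056: Saturday (leap)
2057: Monday
2058: Tuesday
2059: Wednesday
2060: Thursday (leap)
2061: Saturday
2062: Sunday
2063: Monday
2064: Tuesday (leap)
2065: Thursday
2066: Friday
2067: Saturday
2068: Sunday (leap)
2069: Tuesday
2070: Wednesday
2071: Thursday
2072: Friday (leap)
2073: Sunday
2074: Monday
2075: Tuesday
2076: Wednesday (leap)
2076 begins on a Wednesday and is a leap year.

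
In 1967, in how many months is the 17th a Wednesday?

1

Check the 17th of each month of 1967: Jan 17: Tue, Feb 17: Fri, Mar 17: Fri, Apr 17: Mon, May 17: Wed, Jun 17: Sat, Jul 17: Mon, Aug 17: Thu, Sep 17: Sun, Oct 17: Tue, Nov 17: Fri, Dec 17: Sun.
Wednesday occurs in May — 1 month.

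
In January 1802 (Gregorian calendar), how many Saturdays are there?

5

January 1802 has 31 days and begins on Friday.
The first Saturday is January 2.
Saturdays fall on 2, 9, 16, 23, 30 — that's 5.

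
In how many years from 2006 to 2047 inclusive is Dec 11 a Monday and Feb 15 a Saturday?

0

Check each year's weekday for Dec 11 and Feb 15:
  2006: Mon/Wed  2007: Tue/Thu  2008: Thu/Fri  2009: Fri/Sun  2010: Sat/Mon  2011: Sun/Tue  2012: Tue/Wed  2013: Wed/Fri  2014: Thu/Sat  2015: Fri/Sun  2016: Sun/Mon  2017: Mon/Wed  2018: Tue/Thu  2019: Wed/Fri  …(14 more)…  2034: Mon/Wed  2035: Tue/Thu  2036: Thu/Fri  2037: Fri/Sun  2038: Sat/Mon  2039: Sun/Tue  2040: Tue/Wed  2041: Wed/Fri  2042: Thu/Sat  2043: Fri/Sun  2044: Sun/Mon  2045: Mon/Wed  2046: Tue/Thu  2047: Wed/Fri
Both conditions hold in: no year — 0.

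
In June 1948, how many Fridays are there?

June 1948 has 30 days and begins on Tuesday.
The first Friday is June 4.
Fridays fall on 4, 11, 18, 25 — that's 4.

4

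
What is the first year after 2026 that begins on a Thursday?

Jan 1 advances by 2 weekdays after a leap year and by 1 after a common year.
2026: Jan 1 is Thursday.
2027: Friday
2028: Saturday (leap)
2029: Monday
2030: Tuesday
2031: Wednesday
2032: Thursday (leap)
2032 begins on a Thursday

2032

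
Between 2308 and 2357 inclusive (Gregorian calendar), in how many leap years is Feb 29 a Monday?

1

Leap years in 2308–2357: 13 of them.
Feb 29 weekday advances by 5 (mod 7) from one leap year to the next four years later (or differs when a century non-leap intervenes).
Leap-day weekdays: 2308:Sat 2312:Thu 2316:Tue 2320:Sun 2324:Fri 2328:Wed 2332:Mon✓ 2336:Sat 2340:Thu 2344:Tue 2348:Sun 2352:Fri 2356:Wed
Monday: 2332 → 1.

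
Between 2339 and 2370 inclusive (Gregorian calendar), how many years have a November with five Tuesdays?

8

November has 30 days; it has five Tuesdays when Tuesday falls among the first (month-length − 28) days — i.e. when November 1 is one of Tuesday/Monday.
November 1 by year: 2339:Wed 2340:Fri 2341:Sat 2342:Sun 2343:Mon✓ 2344:Wed 2345:Thu 2346:Fri 2347:Sat 2348:Mon✓ 2349:Tue✓ 2350:Wed 2351:Thu 2352:Sat 2353:Sun 2354:Mon✓ 2355:Tue✓ 2356:Thu 2357:Fri 2358:Sat 2359:Sun 2360:Tue✓ 2361:Wed 2362:Thu 2363:Fri 2364:Sun 2365:Mon✓ 2366:Tue✓ 2367:Wed 2368:Fri 2369:Sat 2370:Sun
Years with five Tuesdays: 2343, 2348, 2349, 2354, 2355, 2360, 2365, 2366 → 8.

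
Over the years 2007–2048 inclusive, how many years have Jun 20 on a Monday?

Track Jun 20's weekday year by year (advancing +1, or +2 across a Feb 29):
  2007: Wed  2008: Fri (+2)  2009: Sat (+1)  2010: Sun (+1)  2011: Mon (+1) ✓
  2012: Wed (+2)  2013: Thu (+1)  2014: Fri (+1)  2015: Sat (+1)  2016: Mon (+2) ✓
  2017: Tue (+1)  2018: Wed (+1)  2019: Thu (+1)  2020: Sat (+2)  … (14 more years) …
  2035: Wed (+1)  2036: Fri (+2)  2037: Sat (+1)  2038: Sun (+1)  2039: Mon (+1) ✓
  2040: Wed (+2)  2041: Thu (+1)  2042: Fri (+1)  2043: Sat (+1)  2044: Mon (+2) ✓
  2045: Tue (+1)  2046: Wed (+1)  2047: Thu (+1)  2048: Sat (+2)
Monday years: 2011, 2016, 2022, 2033, 2039, 2044 — 6 in total.

6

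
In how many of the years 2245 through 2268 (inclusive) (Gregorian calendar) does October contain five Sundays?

9

October has 31 days; it has five Sundays when Sunday falls among the first (month-length − 28) days — i.e. when October 1 is one of Sunday/Saturday/Friday.
October 1 by year: 2245:Wed 2246:Thu 2247:Fri✓ 2248:Sun✓ 2249:Mon 2250:Tue 2251:Wed 2252:Fri✓ 2253:Sat✓ 2254:Sun✓ 2255:Mon 2256:Wed 2257:Thu 2258:Fri✓ 2259:Sat✓ 2260:Mon 2261:Tue 2262:Wed 2263:Thu 2264:Sat✓ 2265:Sun✓ 2266:Mon 2267:Tue 2268:Thu
Years with five Sundays: 2247, 2248, 2252, 2253, 2254, 2258, 2259, 2264, 2265 → 9.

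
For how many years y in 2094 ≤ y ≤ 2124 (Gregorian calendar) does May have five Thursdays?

12

May has 31 days; it has five Thursdays when Thursday falls among the first (month-length − 28) days — i.e. when May 1 is one of Thursday/Wednesday/Tuesday.
May 1 by year: 2094:Sat 2095:Sun 2096:Tue✓ 2097:Wed✓ 2098:Thu✓ 2099:Fri 2100:Sat 2101:Sun 2102:Mon 2103:Tue✓ 2104:Thu✓ 2105:Fri 2106:Sat 2107:Sun 2108:Tue✓ 2109:Wed✓ 2110:Thu✓ 2111:Fri 2112:Sun 2113:Mon 2114:Tue✓ 2115:Wed✓ 2116:Fri 2117:Sat 2118:Sun 2119:Mon 2120:Wed✓ 2121:Thu✓ 2122:Fri 2123:Sat 2124:Mon
Years with five Thursdays: 2096, 2097, 2098, 2103, 2104, 2108, 2109, 2110, 2114, 2115, 2120, 2121 → 12.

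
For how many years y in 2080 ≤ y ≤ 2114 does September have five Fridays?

September has 30 days; it has five Fridays when Friday falls among the first (month-length − 28) days — i.e. when September 1 is one of Friday/Thursday.
September 1 by year: 2080:Sun 2081:Mon 2082:Tue 2083:Wed 2084:Fri✓ 2085:Sat 2086:Sun 2087:Mon 2088:Wed 2089:Thu✓ 2090:Fri✓ 2091:Sat 2092:Mon 2093:Tue 2094:Wed …(5 more)… 2100:Wed 2101:Thu✓ 2102:Fri✓ 2103:Sat 2104:Mon 2105:Tue 2106:Wed 2107:Thu✓ 2108:Sat 2109:Sun 2110:Mon 2111:Tue 2112:Thu✓ 2113:Fri✓ 2114:Sat
Years with five Fridays: 2084, 2089, 2090, 2095, 2101, 2102, 2107, 2112, 2113 → 9.

9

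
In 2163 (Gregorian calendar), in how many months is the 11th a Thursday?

Check the 11th of each month of 2163: Jan 11: Tue, Feb 11: Fri, Mar 11: Fri, Apr 11: Mon, May 11: Wed, Jun 11: Sat, Jul 11: Mon, Aug 11: Thu, Sep 11: Sun, Oct 11: Tue, Nov 11: Fri, Dec 11: Sun.
Thursday occurs in August — 1 month.

1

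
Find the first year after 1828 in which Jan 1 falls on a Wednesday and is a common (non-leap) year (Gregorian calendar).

Jan 1 advances by 2 weekdays after a leap year and by 1 after a common year.
1828: Jan 1 is Tuesday (leap).
1829: Thursday
1830: Friday
1831: Saturday
1832: Sunday (leap)
1833: Tuesday
1834: Wednesday
1834 begins on a Wednesday and is a common year.

1834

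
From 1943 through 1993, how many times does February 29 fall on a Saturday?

2

Leap years in 1943–1993: 13 of them.
Feb 29 weekday advances by 5 (mod 7) from one leap year to the next four years later (or differs when a century non-leap intervenes).
Leap-day weekdays: 1944:Tue 1948:Sun 1952:Fri 1956:Wed 1960:Mon 1964:Sat✓ 1968:Thu 1972:Tue 1976:Sun 1980:Fri 1984:Wed 1988:Mon 1992:Sat✓
Saturday: 1964, 1992 → 2.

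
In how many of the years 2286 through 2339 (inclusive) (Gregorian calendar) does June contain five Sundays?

14

June has 30 days; it has five Sundays when Sunday falls among the first (month-length − 28) days — i.e. when June 1 is one of Sunday/Saturday.
June 1 by year: 2286:Tue 2287:Wed 2288:Fri 2289:Sat✓ 2290:Sun✓ 2291:Mon 2292:Wed 2293:Thu 2294:Fri 2295:Sat✓ 2296:Mon 2297:Tue 2298:Wed 2299:Thu 2300:Fri …(24 more)… 2325:Mon 2326:Tue 2327:Wed 2328:Fri 2329:Sat✓ 2330:Sun✓ 2331:Mon 2332:Wed 2333:Thu 2334:Fri 2335:Sat✓ 2336:Mon 2337:Tue 2338:Wed 2339:Thu
Years with five Sundays: 2289, 2290, 2295, 2301, 2302, 2307, 2312, 2313, 2318, 2319, 2324, 2329, 2330, 2335 → 14.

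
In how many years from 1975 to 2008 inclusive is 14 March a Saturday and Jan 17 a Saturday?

Check each year's weekday for 14 March and Jan 17:
  1975: Fri/Fri  1976: Sun/Sat  1977: Mon/Mon  1978: Tue/Tue  1979: Wed/Wed  1980: Fri/Thu  1981: Sat/Sat ✓  1982: Sun/Sun  1983: Mon/Mon  1984: Wed/Tue  1985: Thu/Thu  1986: Fri/Fri  1987: Sat/Sat ✓  1988: Mon/Sun  …(6 more)…  1995: Tue/Tue  1996: Thu/Wed  1997: Fri/Fri  1998: Sat/Sat ✓  1999: Sun/Sun  2000: Tue/Mon  2001: Wed/Wed  2002: Thu/Thu  2003: Fri/Fri  2004: Sun/Sat  2005: Mon/Mon  2006: Tue/Tue  2007: Wed/Wed  2008: Fri/Thu
Both conditions hold in: 1981, 1987, 1998 — 3.

3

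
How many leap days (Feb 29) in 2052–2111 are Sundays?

2

Leap years in 2052–2111: 14 of them.
Feb 29 weekday advances by 5 (mod 7) from one leap year to the next four years later (or differs when a century non-leap intervenes).
Leap-day weekdays: 2052:Thu 2056:Tue 2060:Sun✓ 2064:Fri 2068:Wed 2072:Mon 2076:Sat 2080:Thu 2084:Tue 2088:Sun✓ 2092:Fri 2096:Wed 2104:Fri 2108:Wed
Sunday: 2060, 2088 → 2.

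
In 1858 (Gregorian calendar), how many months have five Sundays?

4

A month of length L has five Sundays iff its first Sunday is on day ≤ L−28 (so day 1–3 in a 31-day month, 1–2 in a 30-day month, day 1 in a leap February).
Checking each month of 1858: Jan starts Fri (31d) ✓; Feb starts Mon (28d); Mar starts Mon (31d); Apr starts Thu (30d); May starts Sat (31d) ✓; Jun starts Tue (30d); Jul starts Thu (31d); Aug starts Sun (31d) ✓; Sep starts Wed (30d); Oct starts Fri (31d) ✓; Nov starts Mon (30d); Dec starts Wed (31d).
Five-Sunday months: January, May, August, October → 4.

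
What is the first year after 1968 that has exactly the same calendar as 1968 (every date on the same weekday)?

1996

Two years share a calendar iff Jan 1 falls on the same weekday and both are leap or both are common. 1968: Jan 1 is Monday, leap year.
1969: Jan 1 Wednesday, common
1970: Jan 1 Thursday, common
1971: Jan 1 Friday, common
1972: Jan 1 Saturday, leap
1973: Jan 1 Monday, common
1974: Jan 1 Tuesday, common
1975: Jan 1 Wednesday, common
1976: Jan 1 Thursday, leap
1977: Jan 1 Saturday, common
1978: Jan 1 Sunday, common
1979: Jan 1 Monday, common
1980: Jan 1 Tuesday, leap
1981: Jan 1 Thursday, common
1982: Jan 1 Friday, common
1983: Jan 1 Saturday, common
1984: Jan 1 Sunday, leap
1985: Jan 1 Tuesday, common
1986: Jan 1 Wednesday, common
1987: Jan 1 Thursday, common
1988: Jan 1 Friday, leap
1989: Jan 1 Sunday, common
1990: Jan 1 Monday, common
1991: Jan 1 Tuesday, common
1992: Jan 1 Wednesday, leap
1993: Jan 1 Friday, common
1994: Jan 1 Saturday, common
1995: Jan 1 Sunday, common
1996: Jan 1 Monday, leap
1996 matches on both conditions.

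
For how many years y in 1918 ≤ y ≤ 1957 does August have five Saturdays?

17

August has 31 days; it has five Saturdays when Saturday falls among the first (month-length − 28) days — i.e. when August 1 is one of Saturday/Friday/Thursday.
August 1 by year: 1918:Thu✓ 1919:Fri✓ 1920:Sun 1921:Mon 1922:Tue 1923:Wed 1924:Fri✓ 1925:Sat✓ 1926:Sun 1927:Mon 1928:Wed 1929:Thu✓ 1930:Fri✓ 1931:Sat✓ 1932:Mon …(10 more)… 1943:Sun 1944:Tue 1945:Wed 1946:Thu✓ 1947:Fri✓ 1948:Sun 1949:Mon 1950:Tue 1951:Wed 1952:Fri✓ 1953:Sat✓ 1954:Sun 1955:Mon 1956:Wed 1957:Thu✓
Years with five Saturdays: 1918, 1919, 1924, 1925, 1929, 1930, 1931, 1935, 1936, 1940, 1941, 1942, 1946, 1947, 1952, 1953, 1957 → 17.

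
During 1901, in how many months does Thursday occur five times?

4

A month of length L has five Thursdays iff its first Thursday is on day ≤ L−28 (so day 1–3 in a 31-day month, 1–2 in a 30-day month, day 1 in a leap February).
Checking each month of 1901: Jan starts Tue (31d) ✓; Feb starts Fri (28d); Mar starts Fri (31d); Apr starts Mon (30d); May starts Wed (31d) ✓; Jun starts Sat (30d); Jul starts Mon (31d); Aug starts Thu (31d) ✓; Sep starts Sun (30d); Oct starts Tue (31d) ✓; Nov starts Fri (30d); Dec starts Sun (31d).
Five-Thursday months: January, May, August, October → 4.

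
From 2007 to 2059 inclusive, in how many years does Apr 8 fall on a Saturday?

7

Track Apr 8's weekday year by year (advancing +1, or +2 across a Feb 29):
  2007: Sun  2008: Tue (+2)  2009: Wed (+1)  2010: Thu (+1)  2011: Fri (+1)
  2012: Sun (+2)  2013: Mon (+1)  2014: Tue (+1)  2015: Wed (+1)  2016: Fri (+2)
  2017: Sat (+1) ✓  2018: Sun (+1)  2019: Mon (+1)  2020: Wed (+2)  … (25 more years) …
  2046: Sun (+1)  2047: Mon (+1)  2048: Wed (+2)  2049: Thu (+1)  2050: Fri (+1)
  2051: Sat (+1) ✓  2052: Mon (+2)  2053: Tue (+1)  2054: Wed (+1)  2055: Thu (+1)
  2056: Sat (+2) ✓  2057: Sun (+1)  2058: Mon (+1)  2059: Tue (+1)
Saturday years: 2017, 2023, 2028, 2034, 2045, 2051, 2056 — 7 in total.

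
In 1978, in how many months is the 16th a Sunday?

2

Check the 16th of each month of 1978: Jan 16: Mon, Feb 16: Thu, Mar 16: Thu, Apr 16: Sun, May 16: Tue, Jun 16: Fri, Jul 16: Sun, Aug 16: Wed, Sep 16: Sat, Oct 16: Mon, Nov 16: Thu, Dec 16: Sat.
Sunday occurs in April, July — 2 months.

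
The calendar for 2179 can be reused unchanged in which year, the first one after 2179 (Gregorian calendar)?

2190

Two years share a calendar iff Jan 1 falls on the same weekday and both are leap or both are common. 2179: Jan 1 is Friday, common year.
2180: Jan 1 Saturday, leap
2181: Jan 1 Monday, common
2182: Jan 1 Tuesday, common
2183: Jan 1 Wednesday, common
2184: Jan 1 Thursday, leap
2185: Jan 1 Saturday, common
2186: Jan 1 Sunday, common
2187: Jan 1 Monday, common
2188: Jan 1 Tuesday, leap
2189: Jan 1 Thursday, common
2190: Jan 1 Friday, common
2190 matches on both conditions.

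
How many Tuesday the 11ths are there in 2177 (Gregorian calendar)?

3

Check the 11th of each month of 2177: Jan 11: Sat, Feb 11: Tue, Mar 11: Tue, Apr 11: Fri, May 11: Sun, Jun 11: Wed, Jul 11: Fri, Aug 11: Mon, Sep 11: Thu, Oct 11: Sat, Nov 11: Tue, Dec 11: Thu.
Tuesday occurs in February, March, November — 3 months.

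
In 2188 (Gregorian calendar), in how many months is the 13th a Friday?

Check the 13th of each month of 2188: Jan 13: Sun, Feb 13: Wed, Mar 13: Thu, Apr 13: Sun, May 13: Tue, Jun 13: Fri, Jul 13: Sun, Aug 13: Wed, Sep 13: Sat, Oct 13: Mon, Nov 13: Thu, Dec 13: Sat.
Friday occurs in June — 1 month.

1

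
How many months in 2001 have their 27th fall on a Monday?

Check the 27th of each month of 2001: Jan 27: Sat, Feb 27: Tue, Mar 27: Tue, Apr 27: Fri, May 27: Sun, Jun 27: Wed, Jul 27: Fri, Aug 27: Mon, Sep 27: Thu, Oct 27: Sat, Nov 27: Tue, Dec 27: Thu.
Monday occurs in August — 1 month.

1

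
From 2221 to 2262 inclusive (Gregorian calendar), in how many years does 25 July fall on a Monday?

6

Track 25 July's weekday year by year (advancing +1, or +2 across a Feb 29):
  2221: Wed  2222: Thu (+1)  2223: Fri (+1)  2224: Sun (+2)  2225: Mon (+1) ✓
  2226: Tue (+1)  2227: Wed (+1)  2228: Fri (+2)  2229: Sat (+1)  2230: Sun (+1)
  2231: Mon (+1) ✓  2232: Wed (+2)  2233: Thu (+1)  2234: Fri (+1)  … (14 more years) …
  2249: Wed (+1)  2250: Thu (+1)  2251: Fri (+1)  2252: Sun (+2)  2253: Mon (+1) ✓
  2254: Tue (+1)  2255: Wed (+1)  2256: Fri (+2)  2257: Sat (+1)  2258: Sun (+1)
  2259: Mon (+1) ✓  2260: Wed (+2)  2261: Thu (+1)  2262: Fri (+1)
Monday years: 2225, 2231, 2236, 2242, 2253, 2259 — 6 in total.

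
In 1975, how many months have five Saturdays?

4

A month of length L has five Saturdays iff its first Saturday is on day ≤ L−28 (so day 1–3 in a 31-day month, 1–2 in a 30-day month, day 1 in a leap February).
Checking each month of 1975: Jan starts Wed (31d); Feb starts Sat (28d); Mar starts Sat (31d) ✓; Apr starts Tue (30d); May starts Thu (31d) ✓; Jun starts Sun (30d); Jul starts Tue (31d); Aug starts Fri (31d) ✓; Sep starts Mon (30d); Oct starts Wed (31d); Nov starts Sat (30d) ✓; Dec starts Mon (31d).
Five-Saturday months: March, May, August, November → 4.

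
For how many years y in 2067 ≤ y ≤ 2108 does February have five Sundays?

1

February has 28 days (29 in leap years); it has five Sundays when Sunday falls among the first (month-length − 28) days — i.e. when February 1 is Sunday in a leap year (never in a common year).
February 1 by year: 2067:Tue 2068:Wed 2069:Fri 2070:Sat 2071:Sun 2072:Mon 2073:Wed 2074:Thu 2075:Fri 2076:Sat 2077:Mon 2078:Tue 2079:Wed 2080:Thu 2081:Sat …(12 more)… 2094:Mon 2095:Tue 2096:Wed 2097:Fri 2098:Sat 2099:Sun 2100:Mon 2101:Tue 2102:Wed 2103:Thu 2104:Fri 2105:Sun 2106:Mon 2107:Tue 2108:Wed
Years with five Sundays: 2088 → 1.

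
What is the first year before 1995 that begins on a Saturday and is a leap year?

1972

Jan 1 advances by 2 weekdays after a leap year and by 1 after a common year.
1995: Jan 1 is Sunday.
1994: Saturday
1993: Friday
1992: Wednesday (leap)
1991: Tuesday
1990: Monday
1989: Sunday
1988: Friday (leap)
1987: Thursday
1986: Wednesday
1985: Tuesday
1984: Sunday (leap)
1983: Saturday
1982: Friday
1981: Thursday
1980: Tuesday (leap)
1979: Monday
1978: Sunday
1977: Saturday
1976: Thursday (leap)
1975: Wednesday
1974: Tuesday
1973: Monday
1972: Saturday (leap)
1972 begins on a Saturday and is a leap year.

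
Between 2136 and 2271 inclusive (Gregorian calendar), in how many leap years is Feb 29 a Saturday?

Leap years in 2136–2271: 33 of them.
Feb 29 weekday advances by 5 (mod 7) from one leap year to the next four years later (or differs when a century non-leap intervenes).
Leap-day weekdays: 2136:Wed 2140:Mon 2144:Sat✓ 2148:Thu 2152:Tue 2156:Sun 2160:Fri 2164:Wed 2168:Mon 2172:Sat✓ 2176:Thu 2180:Tue 2184:Sun …(7 more)… 2220:Tue 2224:Sun 2228:Fri 2232:Wed 2236:Mon 2240:Sat✓ 2244:Thu 2248:Tue 2252:Sun 2256:Fri 2260:Wed 2264:Mon 2268:Sat✓
Saturday: 2144, 2172, 2212, 2240, 2268 → 5.

5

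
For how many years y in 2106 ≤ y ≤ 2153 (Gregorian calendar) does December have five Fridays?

21

December has 31 days; it has five Fridays when Friday falls among the first (month-length − 28) days — i.e. when December 1 is one of Friday/Thursday/Wednesday.
December 1 by year: 2106:Wed✓ 2107:Thu✓ 2108:Sat 2109:Sun 2110:Mon 2111:Tue 2112:Thu✓ 2113:Fri✓ 2114:Sat 2115:Sun 2116:Tue 2117:Wed✓ 2118:Thu✓ 2119:Fri✓ 2120:Sun …(18 more)… 2139:Tue 2140:Thu✓ 2141:Fri✓ 2142:Sat 2143:Sun 2144:Tue 2145:Wed✓ 2146:Thu✓ 2147:Fri✓ 2148:Sun 2149:Mon 2150:Tue 2151:Wed✓ 2152:Fri✓ 2153:Sat
Years with five Fridays: 2106, 2107, 2112, 2113, 2117, 2118, 2119, 2123, 2124, 2128, 2129, 2130, 2134, 2135, 2140, 2141, 2145, 2146, 2147, 2151, 2152 → 21.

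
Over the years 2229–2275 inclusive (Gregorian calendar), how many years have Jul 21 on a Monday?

Track Jul 21's weekday year by year (advancing +1, or +2 across a Feb 29):
  2229: Tue  2230: Wed (+1)  2231: Thu (+1)  2232: Sat (+2)  2233: Sun (+1)
  2234: Mon (+1) ✓  2235: Tue (+1)  2236: Thu (+2)  2237: Fri (+1)  2238: Sat (+1)
  2239: Sun (+1)  2240: Tue (+2)  2241: Wed (+1)  2242: Thu (+1)  … (19 more years) …
  2262: Mon (+1) ✓  2263: Tue (+1)  2264: Thu (+2)  2265: Fri (+1)  2266: Sat (+1)
  2267: Sun (+1)  2268: Tue (+2)  2269: Wed (+1)  2270: Thu (+1)  2271: Fri (+1)
  2272: Sun (+2)  2273: Mon (+1) ✓  2274: Tue (+1)  2275: Wed (+1)
Monday years: 2234, 2245, 2251, 2256, 2262, 2273 — 6 in total.

6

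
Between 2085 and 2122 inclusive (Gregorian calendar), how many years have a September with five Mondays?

September has 30 days; it has five Mondays when Monday falls among the first (month-length − 28) days — i.e. when September 1 is one of Monday/Sunday.
September 1 by year: 2085:Sat 2086:Sun✓ 2087:Mon✓ 2088:Wed 2089:Thu 2090:Fri 2091:Sat 2092:Mon✓ 2093:Tue 2094:Wed 2095:Thu 2096:Sat 2097:Sun✓ 2098:Mon✓ 2099:Tue …(8 more)… 2108:Sat 2109:Sun✓ 2110:Mon✓ 2111:Tue 2112:Thu 2113:Fri 2114:Sat 2115:Sun✓ 2116:Tue 2117:Wed 2118:Thu 2119:Fri 2120:Sun✓ 2121:Mon✓ 2122:Tue
Years with five Mondays: 2086, 2087, 2092, 2097, 2098, 2104, 2109, 2110, 2115, 2120, 2121 → 11.

11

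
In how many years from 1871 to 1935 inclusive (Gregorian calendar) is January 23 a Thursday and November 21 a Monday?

Check each year's weekday for January 23 and November 21:
  1871: Mon/Tue  1872: Tue/Thu  1873: Thu/Fri  1874: Fri/Sat  1875: Sat/Sun  1876: Sun/Tue  1877: Tue/Wed  1878: Wed/Thu  1879: Thu/Fri  1880: Fri/Sun  1881: Sun/Mon  1882: Mon/Tue  1883: Tue/Wed  1884: Wed/Fri  …(37 more)…  1922: Mon/Tue  1923: Tue/Wed  1924: Wed/Fri  1925: Fri/Sat  1926: Sat/Sun  1927: Sun/Mon  1928: Mon/Wed  1929: Wed/Thu  1930: Thu/Fri  1931: Fri/Sat  1932: Sat/Mon  1933: Mon/Tue  1934: Tue/Wed  1935: Wed/Thu
Both conditions hold in: no year — 0.

0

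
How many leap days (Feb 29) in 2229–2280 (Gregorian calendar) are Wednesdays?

2

Leap years in 2229–2280: 13 of them.
Feb 29 weekday advances by 5 (mod 7) from one leap year to the next four years later (or differs when a century non-leap intervenes).
Leap-day weekdays: 2232:Wed✓ 2236:Mon 2240:Sat 2244:Thu 2248:Tue 2252:Sun 2256:Fri 2260:Wed✓ 2264:Mon 2268:Sat 2272:Thu 2276:Tue 2280:Sun
Wednesday: 2232, 2260 → 2.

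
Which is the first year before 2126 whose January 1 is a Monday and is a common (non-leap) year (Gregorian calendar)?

Jan 1 advances by 2 weekdays after a leap year and by 1 after a common year.
2126: Jan 1 is Tuesday.
2125: Monday
2125 begins on a Monday and is a common year.

2125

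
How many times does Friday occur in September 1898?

September 1898 has 30 days and begins on Thursday.
The first Friday is September 2.
Fridays fall on 2, 9, 16, 23, 30 — that's 5.

5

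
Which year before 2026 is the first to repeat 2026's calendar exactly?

2015

Two years share a calendar iff Jan 1 falls on the same weekday and both are leap or both are common. 2026: Jan 1 is Thursday, common year.
2025: Jan 1 Wednesday, common
2024: Jan 1 Monday, leap
2023: Jan 1 Sunday, common
2022: Jan 1 Saturday, common
2021: Jan 1 Friday, common
2020: Jan 1 Wednesday, leap
2019: Jan 1 Tuesday, common
2018: Jan 1 Monday, common
2017: Jan 1 Sunday, common
2016: Jan 1 Friday, leap
2015: Jan 1 Thursday, common
2015 matches on both conditions.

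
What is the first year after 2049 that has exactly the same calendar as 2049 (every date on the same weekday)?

2055

Two years share a calendar iff Jan 1 falls on the same weekday and both are leap or both are common. 2049: Jan 1 is Friday, common year.
2050: Jan 1 Saturday, common
2051: Jan 1 Sunday, common
2052: Jan 1 Monday, leap
2053: Jan 1 Wednesday, common
2054: Jan 1 Thursday, common
2055: Jan 1 Friday, common
2055 matches on both conditions.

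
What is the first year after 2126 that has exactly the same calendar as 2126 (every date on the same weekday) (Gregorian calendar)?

2137

Two years share a calendar iff Jan 1 falls on the same weekday and both are leap or both are common. 2126: Jan 1 is Tuesday, common year.
2127: Jan 1 Wednesday, common
2128: Jan 1 Thursday, leap
2129: Jan 1 Saturday, common
2130: Jan 1 Sunday, common
2131: Jan 1 Monday, common
2132: Jan 1 Tuesday, leap
2133: Jan 1 Thursday, common
2134: Jan 1 Friday, common
2135: Jan 1 Saturday, common
2136: Jan 1 Sunday, leap
2137: Jan 1 Tuesday, common
2137 matches on both conditions.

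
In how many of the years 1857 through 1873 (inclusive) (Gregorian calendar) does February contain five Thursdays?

February has 28 days (29 in leap years); it has five Thursdays when Thursday falls among the first (month-length − 28) days — i.e. when February 1 is Thursday in a leap year (never in a common year).
February 1 by year: 1857:Sun 1858:Mon 1859:Tue 1860:Wed 1861:Fri 1862:Sat 1863:Sun 1864:Mon 1865:Wed 1866:Thu 1867:Fri 1868:Sat 1869:Mon 1870:Tue 1871:Wed 1872:Thu✓ 1873:Sat
Years with five Thursdays: 1872 → 1.

1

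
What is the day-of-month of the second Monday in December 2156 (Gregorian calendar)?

December 1, 2156 is a Wednesday, so the first Monday is the 6th.
The second Monday is 6 + 7 = 13.

13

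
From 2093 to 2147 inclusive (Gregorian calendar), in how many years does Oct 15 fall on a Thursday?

9

Track Oct 15's weekday year by year (advancing +1, or +2 across a Feb 29):
  2093: Thu ✓  2094: Fri (+1)  2095: Sat (+1)  2096: Mon (+2)  2097: Tue (+1)
  2098: Wed (+1)  2099: Thu (+1) ✓  2100: Fri (+1)  2101: Sat (+1)  2102: Sun (+1)
  2103: Mon (+1)  2104: Wed (+2)  2105: Thu (+1) ✓  2106: Fri (+1)  … (27 more years) …
  2134: Fri (+1)  2135: Sat (+1)  2136: Mon (+2)  2137: Tue (+1)  2138: Wed (+1)
  2139: Thu (+1) ✓  2140: Sat (+2)  2141: Sun (+1)  2142: Mon (+1)  2143: Tue (+1)
  2144: Thu (+2) ✓  2145: Fri (+1)  2146: Sat (+1)  2147: Sun (+1)
Thursday years: 2093, 2099, 2105, 2111, 2116, 2122, 2133, 2139, 2144 — 9 in total.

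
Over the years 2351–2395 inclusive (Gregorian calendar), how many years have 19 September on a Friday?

6

Track 19 September's weekday year by year (advancing +1, or +2 across a Feb 29):
  2351: Wed  2352: Fri (+2) ✓  2353: Sat (+1)  2354: Sun (+1)  2355: Mon (+1)
  2356: Wed (+2)  2357: Thu (+1)  2358: Fri (+1) ✓  2359: Sat (+1)  2360: Mon (+2)
  2361: Tue (+1)  2362: Wed (+1)  2363: Thu (+1)  2364: Sat (+2)  … (17 more years) …
  2382: Sun (+1)  2383: Mon (+1)  2384: Wed (+2)  2385: Thu (+1)  2386: Fri (+1) ✓
  2387: Sat (+1)  2388: Mon (+2)  2389: Tue (+1)  2390: Wed (+1)  2391: Thu (+1)
  2392: Sat (+2)  2393: Sun (+1)  2394: Mon (+1)  2395: Tue (+1)
Friday years: 2352, 2358, 2369, 2375, 2380, 2386 — 6 in total.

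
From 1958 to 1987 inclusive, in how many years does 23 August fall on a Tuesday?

4

Track 23 August's weekday year by year (advancing +1, or +2 across a Feb 29):
  1958: Sat  1959: Sun (+1)  1960: Tue (+2) ✓  1961: Wed (+1)  1962: Thu (+1)
  1963: Fri (+1)  1964: Sun (+2)  1965: Mon (+1)  1966: Tue (+1) ✓  1967: Wed (+1)
  1968: Fri (+2)  1969: Sat (+1)  1970: Sun (+1)  1971: Mon (+1)  1972: Wed (+2)
  1973: Thu (+1)  1974: Fri (+1)  1975: Sat (+1)  1976: Mon (+2)  1977: Tue (+1) ✓
  1978: Wed (+1)  1979: Thu (+1)  1980: Sat (+2)  1981: Sun (+1)  1982: Mon (+1)
  1983: Tue (+1) ✓  1984: Thu (+2)  1985: Fri (+1)  1986: Sat (+1)  1987: Sun (+1)
Tuesday years: 1960, 1966, 1977, 1983 — 4 in total.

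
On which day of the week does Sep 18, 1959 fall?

January 1, 1959 is a Thursday.
September 18 is day 261 of the year, i.e. 260 days after Jan 1.
260 mod 7 = 1, so advance 1 weekday from Thursday: Friday.

Friday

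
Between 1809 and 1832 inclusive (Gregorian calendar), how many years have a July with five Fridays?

10

July has 31 days; it has five Fridays when Friday falls among the first (month-length − 28) days — i.e. when July 1 is one of Friday/Thursday/Wednesday.
July 1 by year: 1809:Sat 1810:Sun 1811:Mon 1812:Wed✓ 1813:Thu✓ 1814:Fri✓ 1815:Sat 1816:Mon 1817:Tue 1818:Wed✓ 1819:Thu✓ 1820:Sat 1821:Sun 1822:Mon 1823:Tue 1824:Thu✓ 1825:Fri✓ 1826:Sat 1827:Sun 1828:Tue 1829:Wed✓ 1830:Thu✓ 1831:Fri✓ 1832:Sun
Years with five Fridays: 1812, 1813, 1814, 1818, 1819, 1824, 1825, 1829, 1830, 1831 → 10.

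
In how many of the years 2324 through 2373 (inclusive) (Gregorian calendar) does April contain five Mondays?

April has 30 days; it has five Mondays when Monday falls among the first (month-length − 28) days — i.e. when April 1 is one of Monday/Sunday.
April 1 by year: 2324:Tue 2325:Wed 2326:Thu 2327:Fri 2328:Sun✓ 2329:Mon✓ 2330:Tue 2331:Wed 2332:Fri 2333:Sat 2334:Sun✓ 2335:Mon✓ 2336:Wed 2337:Thu 2338:Fri …(20 more)… 2359:Wed 2360:Fri 2361:Sat 2362:Sun✓ 2363:Mon✓ 2364:Wed 2365:Thu 2366:Fri 2367:Sat 2368:Mon✓ 2369:Tue 2370:Wed 2371:Thu 2372:Sat 2373:Sun✓
Years with five Mondays: 2328, 2329, 2334, 2335, 2340, 2345, 2346, 2351, 2356, 2357, 2362, 2363, 2368, 2373 → 14.

14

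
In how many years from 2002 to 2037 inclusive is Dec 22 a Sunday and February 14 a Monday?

0

Check each year's weekday for Dec 22 and February 14:
  2002: Sun/Thu  2003: Mon/Fri  2004: Wed/Sat  2005: Thu/Mon  2006: Fri/Tue  2007: Sat/Wed  2008: Mon/Thu  2009: Tue/Sat  2010: Wed/Sun  2011: Thu/Mon  2012: Sat/Tue  2013: Sun/Thu  2014: Mon/Fri  2015: Tue/Sat  …(8 more)…  2024: Sun/Wed  2025: Mon/Fri  2026: Tue/Sat  2027: Wed/Sun  2028: Fri/Mon  2029: Sat/Wed  2030: Sun/Thu  2031: Mon/Fri  2032: Wed/Sat  2033: Thu/Mon  2034: Fri/Tue  2035: Sat/Wed  2036: Mon/Thu  2037: Tue/Sat
Both conditions hold in: no year — 0.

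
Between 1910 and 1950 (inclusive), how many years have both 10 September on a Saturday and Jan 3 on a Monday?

Check each year's weekday for 10 September and Jan 3:
  1910: Sat/Mon ✓  1911: Sun/Tue  1912: Tue/Wed  1913: Wed/Fri  1914: Thu/Sat  1915: Fri/Sun  1916: Sun/Mon  1917: Mon/Wed  1918: Tue/Thu  1919: Wed/Fri  1920: Fri/Sat  1921: Sat/Mon ✓  1922: Sun/Tue  1923: Mon/Wed  …(13 more)…  1937: Fri/Sun  1938: Sat/Mon ✓  1939: Sun/Tue  1940: Tue/Wed  1941: Wed/Fri  1942: Thu/Sat  1943: Fri/Sun  1944: Sun/Mon  1945: Mon/Wed  1946: Tue/Thu  1947: Wed/Fri  1948: Fri/Sat  1949: Sat/Mon ✓  1950: Sun/Tue
Both conditions hold in: 1910, 1921, 1927, 1938, 1949 — 5.

5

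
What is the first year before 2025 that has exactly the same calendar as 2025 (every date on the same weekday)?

Two years share a calendar iff Jan 1 falls on the same weekday and both are leap or both are common. 2025: Jan 1 is Wednesday, common year.
2024: Jan 1 Monday, leap
2023: Jan 1 Sunday, common
2022: Jan 1 Saturday, common
2021: Jan 1 Friday, common
2020: Jan 1 Wednesday, leap
2019: Jan 1 Tuesday, common
2018: Jan 1 Monday, common
2017: Jan 1 Sunday, common
2016: Jan 1 Friday, leap
2015: Jan 1 Thursday, common
2014: Jan 1 Wednesday, common
2014 matches on both conditions.

2014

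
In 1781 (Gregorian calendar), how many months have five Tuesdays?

4

A month of length L has five Tuesdays iff its first Tuesday is on day ≤ L−28 (so day 1–3 in a 31-day month, 1–2 in a 30-day month, day 1 in a leap February).
Checking each month of 1781: Jan starts Mon (31d) ✓; Feb starts Thu (28d); Mar starts Thu (31d); Apr starts Sun (30d); May starts Tue (31d) ✓; Jun starts Fri (30d); Jul starts Sun (31d) ✓; Aug starts Wed (31d); Sep starts Sat (30d); Oct starts Mon (31d) ✓; Nov starts Thu (30d); Dec starts Sat (31d).
Five-Tuesday months: January, May, July, October → 4.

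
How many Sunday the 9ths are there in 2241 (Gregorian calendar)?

1

Check the 9th of each month of 2241: Jan 9: Sat, Feb 9: Tue, Mar 9: Tue, Apr 9: Fri, May 9: Sun, Jun 9: Wed, Jul 9: Fri, Aug 9: Mon, Sep 9: Thu, Oct 9: Sat, Nov 9: Tue, Dec 9: Thu.
Sunday occurs in May — 1 month.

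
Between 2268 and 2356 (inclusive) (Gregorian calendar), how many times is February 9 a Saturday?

12

Track February 9's weekday year by year (advancing +1, or +2 across a Feb 29):
  2268: Sun  2269: Tue (+2)  2270: Wed (+1)  2271: Thu (+1)  2272: Fri (+1)
  2273: Sun (+2)  2274: Mon (+1)  2275: Tue (+1)  2276: Wed (+1)  2277: Fri (+2)
  2278: Sat (+1) ✓  2279: Sun (+1)  2280: Mon (+1)  2281: Wed (+2)  … (61 more years) …
  2343: Tue (+1)  2344: Wed (+1)  2345: Fri (+2)  2346: Sat (+1) ✓  2347: Sun (+1)
  2348: Mon (+1)  2349: Wed (+2)  2350: Thu (+1)  2351: Fri (+1)  2352: Sat (+1) ✓
  2353: Mon (+2)  2354: Tue (+1)  2355: Wed (+1)  2356: Thu (+1)
Saturday years: 2278, 2284, 2289, 2295, 2301, 2307, 2318, 2324, 2329, 2335, 2346, 2352 — 12 in total.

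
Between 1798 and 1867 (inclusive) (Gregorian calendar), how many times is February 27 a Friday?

10

Track February 27's weekday year by year (advancing +1, or +2 across a Feb 29):
  1798: Tue  1799: Wed (+1)  1800: Thu (+1)  1801: Fri (+1) ✓  1802: Sat (+1)
  1803: Sun (+1)  1804: Mon (+1)  1805: Wed (+2)  1806: Thu (+1)  1807: Fri (+1) ✓
  1808: Sat (+1)  1809: Mon (+2)  1810: Tue (+1)  1811: Wed (+1)  … (42 more years) …
  1854: Mon (+1)  1855: Tue (+1)  1856: Wed (+1)  1857: Fri (+2) ✓  1858: Sat (+1)
  1859: Sun (+1)  1860: Mon (+1)  1861: Wed (+2)  1862: Thu (+1)  1863: Fri (+1) ✓
  1864: Sat (+1)  1865: Mon (+2)  1866: Tue (+1)  1867: Wed (+1)
Friday years: 1801, 1807, 1818, 1824, 1829, 1835, 1846, 1852, 1857, 1863 — 10 in total.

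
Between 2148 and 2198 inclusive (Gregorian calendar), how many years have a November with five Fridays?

15

November has 30 days; it has five Fridays when Friday falls among the first (month-length − 28) days — i.e. when November 1 is one of Friday/Thursday.
November 1 by year: 2148:Fri✓ 2149:Sat 2150:Sun 2151:Mon 2152:Wed 2153:Thu✓ 2154:Fri✓ 2155:Sat 2156:Mon 2157:Tue 2158:Wed 2159:Thu✓ 2160:Sat 2161:Sun 2162:Mon …(21 more)… 2184:Mon 2185:Tue 2186:Wed 2187:Thu✓ 2188:Sat 2189:Sun 2190:Mon 2191:Tue 2192:Thu✓ 2193:Fri✓ 2194:Sat 2195:Sun 2196:Tue 2197:Wed 2198:Thu✓
Years with five Fridays: 2148, 2153, 2154, 2159, 2164, 2165, 2170, 2171, 2176, 2181, 2182, 2187, 2192, 2193, 2198 → 15.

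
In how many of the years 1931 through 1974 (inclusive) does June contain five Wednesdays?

12

June has 30 days; it has five Wednesdays when Wednesday falls among the first (month-length − 28) days — i.e. when June 1 is one of Wednesday/Tuesday.
June 1 by year: 1931:Mon 1932:Wed✓ 1933:Thu 1934:Fri 1935:Sat 1936:Mon 1937:Tue✓ 1938:Wed✓ 1939:Thu 1940:Sat 1941:Sun 1942:Mon 1943:Tue✓ 1944:Thu 1945:Fri …(14 more)… 1960:Wed✓ 1961:Thu 1962:Fri 1963:Sat 1964:Mon 1965:Tue✓ 1966:Wed✓ 1967:Thu 1968:Sat 1969:Sun 1970:Mon 1971:Tue✓ 1972:Thu 1973:Fri 1974:Sat
Years with five Wednesdays: 1932, 1937, 1938, 1943, 1948, 1949, 1954, 1955, 1960, 1965, 1966, 1971 → 12.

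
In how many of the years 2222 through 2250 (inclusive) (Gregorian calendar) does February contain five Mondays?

February has 28 days (29 in leap years); it has five Mondays when Monday falls among the first (month-length − 28) days — i.e. when February 1 is Monday in a leap year (never in a common year).
February 1 by year: 2222:Fri 2223:Sat 2224:Sun 2225:Tue 2226:Wed 2227:Thu 2228:Fri 2229:Sun 2230:Mon 2231:Tue 2232:Wed 2233:Fri 2234:Sat 2235:Sun 2236:Mon✓ 2237:Wed 2238:Thu 2239:Fri 2240:Sat 2241:Mon 2242:Tue 2243:Wed 2244:Thu 2245:Sat 2246:Sun 2247:Mon 2248:Tue 2249:Thu 2250:Fri
Years with five Mondays: 2236 → 1.

1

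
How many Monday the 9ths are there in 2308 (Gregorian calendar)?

2

Check the 9th of each month of 2308: Jan 9: Thu, Feb 9: Sun, Mar 9: Mon, Apr 9: Thu, May 9: Sat, Jun 9: Tue, Jul 9: Thu, Aug 9: Sun, Sep 9: Wed, Oct 9: Fri, Nov 9: Mon, Dec 9: Wed.
Monday occurs in March, November — 2 months.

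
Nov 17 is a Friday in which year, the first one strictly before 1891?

1882

From one year to the next, a fixed date's weekday advances by 1, or by 2 when a Feb 29 lies between the two dates.
1891: November 17 is Tuesday.
1890: Monday (−1)
1889: Sunday (−1)
1888: Saturday (−1)
1887: Thursday (−2)
1886: Wednesday (−1)
1885: Tuesday (−1)
1884: Monday (−1)
1883: Saturday (−2)
1882: Friday (−1)
Nov 17 falls on a Friday in 1882.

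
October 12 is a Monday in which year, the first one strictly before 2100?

2099

From one year to the next, a fixed date's weekday advances by 1, or by 2 when a Feb 29 lies between the two dates.
2100: October 12 is Tuesday.
2099: Monday (−1)
October 12 falls on a Monday in 2099.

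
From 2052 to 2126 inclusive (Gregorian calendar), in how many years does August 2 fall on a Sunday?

11

Track August 2's weekday year by year (advancing +1, or +2 across a Feb 29):
  2052: Fri  2053: Sat (+1)  2054: Sun (+1) ✓  2055: Mon (+1)  2056: Wed (+2)
  2057: Thu (+1)  2058: Fri (+1)  2059: Sat (+1)  2060: Mon (+2)  2061: Tue (+1)
  2062: Wed (+1)  2063: Thu (+1)  2064: Sat (+2)  2065: Sun (+1) ✓  … (47 more years) …
  2113: Wed (+1)  2114: Thu (+1)  2115: Fri (+1)  2116: Sun (+2) ✓  2117: Mon (+1)
  2118: Tue (+1)  2119: Wed (+1)  2120: Fri (+2)  2121: Sat (+1)  2122: Sun (+1) ✓
  2123: Mon (+1)  2124: Wed (+2)  2125: Thu (+1)  2126: Fri (+1)
Sunday years: 2054, 2065, 2071, 2076, 2082, 2093, 2099, 2105, 2111, 2116, 2122 — 11 in total.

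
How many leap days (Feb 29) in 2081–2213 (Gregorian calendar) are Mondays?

Leap years in 2081–2213: 31 of them.
Feb 29 weekday advances by 5 (mod 7) from one leap year to the next four years later (or differs when a century non-leap intervenes).
Leap-day weekdays: 2084:Tue 2088:Sun 2092:Fri 2096:Wed 2104:Fri 2108:Wed 2112:Mon✓ 2116:Sat 2120:Thu 2124:Tue 2128:Sun 2132:Fri 2136:Wed …(5 more)… 2160:Fri 2164:Wed 2168:Mon✓ 2172:Sat 2176:Thu 2180:Tue 2184:Sun 2188:Fri 2192:Wed 2196:Mon✓ 2204:Wed 2208:Mon✓ 2212:Sat
Monday: 2112, 2140, 2168, 2196, 2208 → 5.

5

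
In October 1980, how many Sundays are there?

October 1980 has 31 days and begins on Wednesday.
The first Sunday is October 5.
Sundays fall on 5, 12, 19, 26 — that's 4.

4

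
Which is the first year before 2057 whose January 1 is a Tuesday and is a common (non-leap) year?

Jan 1 advances by 2 weekdays after a leap year and by 1 after a common year.
2057: Jan 1 is Monday.
2056: Saturday (leap)
2055: Friday
2054: Thursday
2053: Wednesday
2052: Monday (leap)
2051: Sunday
2050: Saturday
2049: Friday
2048: Wednesday (leap)
2047: Tuesday
2047 begins on a Tuesday and is a common year.

2047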